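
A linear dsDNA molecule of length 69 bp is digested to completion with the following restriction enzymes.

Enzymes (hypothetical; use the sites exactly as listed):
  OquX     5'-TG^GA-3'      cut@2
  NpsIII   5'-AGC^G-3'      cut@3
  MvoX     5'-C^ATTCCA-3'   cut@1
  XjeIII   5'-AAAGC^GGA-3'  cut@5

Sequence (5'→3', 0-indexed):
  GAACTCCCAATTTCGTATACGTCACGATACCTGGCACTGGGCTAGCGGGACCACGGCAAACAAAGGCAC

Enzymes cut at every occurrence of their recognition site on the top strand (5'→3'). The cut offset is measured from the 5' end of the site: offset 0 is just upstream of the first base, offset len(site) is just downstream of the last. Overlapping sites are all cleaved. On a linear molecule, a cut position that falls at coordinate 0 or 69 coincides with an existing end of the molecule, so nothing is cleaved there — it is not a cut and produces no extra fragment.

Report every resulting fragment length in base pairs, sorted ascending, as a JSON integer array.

Site scan:
  OquX (TGGA, off=2): no sites
  NpsIII (AGCG, off=3): starts [43] → cuts [46]
  MvoX (CATTCCA, off=1): no sites
  XjeIII (AAAGCGGA, off=5): no sites

Pooled cuts: [46]

Fragments:
  [0,46): 46 bp
  [46,69): 23 bp

[23,46]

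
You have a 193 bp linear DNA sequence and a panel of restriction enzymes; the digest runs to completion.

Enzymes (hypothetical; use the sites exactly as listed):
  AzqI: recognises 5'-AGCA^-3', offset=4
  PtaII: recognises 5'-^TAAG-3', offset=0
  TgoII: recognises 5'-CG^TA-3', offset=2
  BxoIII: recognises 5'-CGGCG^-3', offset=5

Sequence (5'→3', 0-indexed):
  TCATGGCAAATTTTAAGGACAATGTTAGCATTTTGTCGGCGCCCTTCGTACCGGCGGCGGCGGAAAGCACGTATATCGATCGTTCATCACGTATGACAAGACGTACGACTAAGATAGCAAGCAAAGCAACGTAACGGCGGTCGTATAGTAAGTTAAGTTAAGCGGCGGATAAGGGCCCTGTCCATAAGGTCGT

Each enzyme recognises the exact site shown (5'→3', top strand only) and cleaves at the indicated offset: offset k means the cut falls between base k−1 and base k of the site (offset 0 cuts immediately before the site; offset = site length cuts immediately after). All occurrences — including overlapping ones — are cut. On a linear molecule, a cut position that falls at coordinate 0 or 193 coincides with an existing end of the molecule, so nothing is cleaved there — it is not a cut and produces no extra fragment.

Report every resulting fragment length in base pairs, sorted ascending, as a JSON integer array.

[2,2,3,3,3,4,4,5,5,5,5,6,7,7,8,8,9,9,10,11,12,13,15,17,20]

Per-enzyme occurrences:
  AzqI (AGCA, off=4): starts [26, 65, 115, 119, 124] → cuts [30, 69, 119, 123, 128]
  PtaII (TAAG, off=0): starts [13, 109, 148, 153, 158, 169, 184] → cuts [13, 109, 148, 153, 158, 169, 184]
  TgoII (CGTA, off=2): starts [46, 69, 89, 101, 129, 141] → cuts [48, 71, 91, 103, 131, 143]
  BxoIII (CGGCG, off=5): starts [36, 51, 54, 57, 134, 162] → cuts [41, 56, 59, 62, 139, 167]

All cut coordinates (distinct, sorted): [13, 30, 41, 48, 56, 59, 62, 69, 71, 91, 103, 109, 119, 123, 128, 131, 139, 143, 148, 153, 158, 167, 169, 184]

Fragment lengths:
  [0,13): 13 bp
  [13,30): 17 bp
  [30,41): 11 bp
  [41,48): 7 bp
  [48,56): 8 bp
  [56,59): 3 bp
  [59,62): 3 bp
  [62,69): 7 bp
  [69,71): 2 bp
  [71,91): 20 bp
  [91,103): 12 bp
  [103,109): 6 bp
  [109,119): 10 bp
  [119,123): 4 bp
  [123,128): 5 bp
  [128,131): 3 bp
  [131,139): 8 bp
  [139,143): 4 bp
  [143,148): 5 bp
  [148,153): 5 bp
  [153,158): 5 bp
  [158,167): 9 bp
  [167,169): 2 bp
  [169,184): 15 bp
  [184,193): 9 bp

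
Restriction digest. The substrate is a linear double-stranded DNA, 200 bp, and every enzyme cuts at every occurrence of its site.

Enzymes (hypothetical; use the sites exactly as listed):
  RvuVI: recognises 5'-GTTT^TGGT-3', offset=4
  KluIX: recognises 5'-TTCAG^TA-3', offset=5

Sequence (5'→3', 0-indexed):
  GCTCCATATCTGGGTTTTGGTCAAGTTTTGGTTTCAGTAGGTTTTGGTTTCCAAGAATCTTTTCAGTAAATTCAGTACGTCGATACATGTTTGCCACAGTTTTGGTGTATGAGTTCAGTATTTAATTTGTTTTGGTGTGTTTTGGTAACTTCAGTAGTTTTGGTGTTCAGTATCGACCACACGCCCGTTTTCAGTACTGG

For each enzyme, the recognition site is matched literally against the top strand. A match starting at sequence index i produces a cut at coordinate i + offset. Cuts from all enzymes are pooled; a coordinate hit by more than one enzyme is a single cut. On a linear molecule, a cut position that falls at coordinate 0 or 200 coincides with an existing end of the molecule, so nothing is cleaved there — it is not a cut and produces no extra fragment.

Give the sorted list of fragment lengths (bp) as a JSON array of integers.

[6,6,7,9,9,10,10,11,12,14,16,17,22,24,27]

Site scan:
  RvuVI (GTTTTGGT, off=4): starts [13, 24, 40, 98, 128, 138, 156] → cuts [17, 28, 44, 102, 132, 142, 160]
  KluIX (TTCAGTA, off=5): starts [32, 61, 70, 113, 149, 165, 189] → cuts [37, 66, 75, 118, 154, 170, 194]

Pooled cuts: [17, 28, 37, 44, 66, 75, 102, 118, 132, 142, 154, 160, 170, 194]

Fragments:
  [0,17): 17 bp
  [17,28): 11 bp
  [28,37): 9 bp
  [37,44): 7 bp
  [44,66): 22 bp
  [66,75): 9 bp
  [75,102): 27 bp
  [102,118): 16 bp
  [118,132): 14 bp
  [132,142): 10 bp
  [142,154): 12 bp
  [154,160): 6 bp
  [160,170): 10 bp
  [170,194): 24 bp
  [194,200): 6 bp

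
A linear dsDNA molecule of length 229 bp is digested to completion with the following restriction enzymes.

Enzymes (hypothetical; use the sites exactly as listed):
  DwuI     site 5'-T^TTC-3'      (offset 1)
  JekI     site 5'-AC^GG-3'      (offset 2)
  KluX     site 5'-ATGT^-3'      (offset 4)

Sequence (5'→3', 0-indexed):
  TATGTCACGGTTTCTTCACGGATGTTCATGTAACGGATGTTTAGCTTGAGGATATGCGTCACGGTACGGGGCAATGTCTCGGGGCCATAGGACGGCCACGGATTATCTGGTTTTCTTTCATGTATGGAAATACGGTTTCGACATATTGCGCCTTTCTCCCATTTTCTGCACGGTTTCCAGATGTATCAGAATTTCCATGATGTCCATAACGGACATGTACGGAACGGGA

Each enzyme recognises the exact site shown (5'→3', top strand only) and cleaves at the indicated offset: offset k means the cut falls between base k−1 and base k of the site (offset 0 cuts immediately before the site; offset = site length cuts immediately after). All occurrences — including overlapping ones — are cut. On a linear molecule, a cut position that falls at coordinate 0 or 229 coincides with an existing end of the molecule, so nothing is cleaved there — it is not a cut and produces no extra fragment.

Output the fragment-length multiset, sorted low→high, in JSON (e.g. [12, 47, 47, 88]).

Per-enzyme occurrences:
  DwuI TTTC/1: at [10, 111, 115, 135, 152, 162, 173, 191] ⇒ [11, 112, 116, 136, 153, 163, 174, 192]
  JekI ACGG/2: at [6, 17, 32, 60, 65, 91, 97, 131, 169, 208, 218, 223] ⇒ [8, 19, 34, 62, 67, 93, 99, 133, 171, 210, 220, 225]
  KluX ATGT/4: at [1, 21, 27, 36, 73, 119, 180, 199, 214] ⇒ [5, 25, 31, 40, 77, 123, 184, 203, 218]

All cut coordinates (distinct, sorted): [5, 8, 11, 19, 25, 31, 34, 40, 62, 67, 77, 93, 99, 112, 116, 123, 133, 136, 153, 163, 171, 174, 184, 192, 203, 210, 218, 220, 225]

Fragment lengths:
  [0,5): 5 bp
  [5,8): 3 bp
  [8,11): 3 bp
  [11,19): 8 bp
  [19,25): 6 bp
  [25,31): 6 bp
  [31,34): 3 bp
  [34,40): 6 bp
  [40,62): 22 bp
  [62,67): 5 bp
  [67,77): 10 bp
  [77,93): 16 bp
  [93,99): 6 bp
  [99,112): 13 bp
  [112,116): 4 bp
  [116,123): 7 bp
  [123,133): 10 bp
  [133,136): 3 bp
  [136,153): 17 bp
  [153,163): 10 bp
  [163,171): 8 bp
  [171,174): 3 bp
  [174,184): 10 bp
  [184,192): 8 bp
  [192,203): 11 bp
  [203,210): 7 bp
  [210,218): 8 bp
  [218,220): 2 bp
  [220,225): 5 bp
  [225,229): 4 bp

[2,3,3,3,3,3,4,4,5,5,5,6,6,6,6,7,7,8,8,8,8,10,10,10,10,11,13,16,17,22]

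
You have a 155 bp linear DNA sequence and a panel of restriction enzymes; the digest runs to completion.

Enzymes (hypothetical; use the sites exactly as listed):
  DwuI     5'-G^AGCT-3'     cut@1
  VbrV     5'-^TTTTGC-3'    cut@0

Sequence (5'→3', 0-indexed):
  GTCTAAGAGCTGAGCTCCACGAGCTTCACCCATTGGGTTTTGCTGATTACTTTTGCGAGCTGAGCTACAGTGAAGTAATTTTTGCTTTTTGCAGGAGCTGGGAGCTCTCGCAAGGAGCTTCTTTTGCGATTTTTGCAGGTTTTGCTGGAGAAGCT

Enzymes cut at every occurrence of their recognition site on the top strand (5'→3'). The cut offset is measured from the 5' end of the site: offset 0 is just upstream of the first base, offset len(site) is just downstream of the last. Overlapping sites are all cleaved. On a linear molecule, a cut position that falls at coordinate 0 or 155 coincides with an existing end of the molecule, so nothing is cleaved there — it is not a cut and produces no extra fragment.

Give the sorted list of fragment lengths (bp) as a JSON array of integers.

[5,5,6,7,7,7,7,9,9,9,9,13,13,16,16,17]

Scan for sites:
  DwuI GAGCT/1: at [6, 11, 20, 56, 61, 94, 101, 114] ⇒ [7, 12, 21, 57, 62, 95, 102, 115]
  VbrV TTTTGC/0: at [37, 50, 79, 86, 121, 130, 139] ⇒ [37, 50, 79, 86, 121, 130, 139]

All cut coordinates (distinct, sorted): [7, 12, 21, 37, 50, 57, 62, 79, 86, 95, 102, 115, 121, 130, 139]

Fragment lengths:
  [0,7): 7 bp
  [7,12): 5 bp
  [12,21): 9 bp
  [21,37): 16 bp
  [37,50): 13 bp
  [50,57): 7 bp
  [57,62): 5 bp
  [62,79): 17 bp
  [79,86): 7 bp
  [86,95): 9 bp
  [95,102): 7 bp
  [102,115): 13 bp
  [115,121): 6 bp
  [121,130): 9 bp
  [130,139): 9 bp
  [139,155): 16 bp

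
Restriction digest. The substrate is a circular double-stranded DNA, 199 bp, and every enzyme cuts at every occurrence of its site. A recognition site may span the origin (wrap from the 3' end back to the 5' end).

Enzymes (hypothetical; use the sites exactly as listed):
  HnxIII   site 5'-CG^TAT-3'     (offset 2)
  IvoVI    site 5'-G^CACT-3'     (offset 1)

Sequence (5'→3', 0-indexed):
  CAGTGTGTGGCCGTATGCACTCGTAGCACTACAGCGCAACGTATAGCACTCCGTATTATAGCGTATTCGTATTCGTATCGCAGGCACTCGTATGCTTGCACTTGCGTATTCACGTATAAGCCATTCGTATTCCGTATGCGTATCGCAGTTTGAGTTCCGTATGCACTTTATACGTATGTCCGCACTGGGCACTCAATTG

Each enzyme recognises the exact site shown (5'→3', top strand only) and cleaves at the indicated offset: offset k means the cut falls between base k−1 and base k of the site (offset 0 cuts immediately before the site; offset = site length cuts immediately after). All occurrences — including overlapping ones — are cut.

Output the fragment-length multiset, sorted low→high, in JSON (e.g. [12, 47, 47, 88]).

Per-enzyme occurrences:
  HnxIII (CGTAT, off=2): starts [11, 39, 51, 61, 67, 73, 88, 104, 112, 125, 132, 138, 157, 172] → cuts [13, 41, 53, 63, 69, 75, 90, 106, 114, 127, 134, 140, 159, 174]
  IvoVI (GCACT, off=1): starts [16, 25, 45, 83, 97, 162, 181, 188] → cuts [17, 26, 46, 84, 98, 163, 182, 189]

All cut coordinates (distinct, sorted): [13, 17, 26, 41, 46, 53, 63, 69, 75, 84, 90, 98, 106, 114, 127, 134, 140, 159, 163, 174, 182, 189]

Fragments:
  13→17: 4 bp
  17→26: 9 bp
  26→41: 15 bp
  41→46: 5 bp
  46→53: 7 bp
  53→63: 10 bp
  63→69: 6 bp
  69→75: 6 bp
  75→84: 9 bp
  84→90: 6 bp
  90→98: 8 bp
  98→106: 8 bp
  106→114: 8 bp
  114→127: 13 bp
  127→134: 7 bp
  134→140: 6 bp
  140→159: 19 bp
  159→163: 4 bp
  163→174: 11 bp
  174→182: 8 bp
  182→189: 7 bp
  189→13 (wrap): 199-189+13 = 23 bp

[4,4,5,6,6,6,6,7,7,7,8,8,8,8,9,9,10,11,13,15,19,23]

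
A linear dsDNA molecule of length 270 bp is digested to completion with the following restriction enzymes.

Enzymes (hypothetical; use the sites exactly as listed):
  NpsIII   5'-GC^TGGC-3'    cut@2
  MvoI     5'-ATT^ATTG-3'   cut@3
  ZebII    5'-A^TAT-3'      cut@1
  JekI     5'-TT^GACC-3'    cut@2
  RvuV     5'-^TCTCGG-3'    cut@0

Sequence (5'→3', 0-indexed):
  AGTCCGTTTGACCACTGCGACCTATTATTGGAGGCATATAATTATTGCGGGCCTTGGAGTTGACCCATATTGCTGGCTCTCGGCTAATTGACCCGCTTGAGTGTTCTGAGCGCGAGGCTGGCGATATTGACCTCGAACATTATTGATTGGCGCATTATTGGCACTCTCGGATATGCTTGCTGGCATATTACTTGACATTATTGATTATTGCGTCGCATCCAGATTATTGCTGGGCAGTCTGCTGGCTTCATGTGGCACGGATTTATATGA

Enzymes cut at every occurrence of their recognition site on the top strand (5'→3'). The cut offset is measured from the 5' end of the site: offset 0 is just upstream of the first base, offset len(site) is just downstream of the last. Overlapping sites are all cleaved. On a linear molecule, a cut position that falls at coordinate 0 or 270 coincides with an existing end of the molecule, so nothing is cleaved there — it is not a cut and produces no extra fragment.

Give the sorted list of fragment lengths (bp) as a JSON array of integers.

Site scan:
  NpsIII (GCTGGC, off=2): starts [71, 116, 178, 240] → cuts [73, 118, 180, 242]
  MvoI (ATTATTG, off=3): starts [23, 40, 138, 153, 196, 203, 222] → cuts [26, 43, 141, 156, 199, 206, 225]
  ZebII (ATAT, off=1): starts [35, 66, 123, 170, 184, 264] → cuts [36, 67, 124, 171, 185, 265]
  JekI (TTGACC, off=2): starts [7, 59, 87, 126] → cuts [9, 61, 89, 128]
  RvuV (TCTCGG, off=0): starts [77, 164] → cuts [77, 164]

All cut coordinates (distinct, sorted): [9, 26, 36, 43, 61, 67, 73, 77, 89, 118, 124, 128, 141, 156, 164, 171, 180, 185, 199, 206, 225, 242, 265]

Fragments:
  [0,9): 9 bp
  [9,26): 17 bp
  [26,36): 10 bp
  [36,43): 7 bp
  [43,61): 18 bp
  [61,67): 6 bp
  [67,73): 6 bp
  [73,77): 4 bp
  [77,89): 12 bp
  [89,118): 29 bp
  [118,124): 6 bp
  [124,128): 4 bp
  [128,141): 13 bp
  [141,156): 15 bp
  [156,164): 8 bp
  [164,171): 7 bp
  [171,180): 9 bp
  [180,185): 5 bp
  [185,199): 14 bp
  [199,206): 7 bp
  [206,225): 19 bp
  [225,242): 17 bp
  [242,265): 23 bp
  [265,270): 5 bp

[4,4,5,5,6,6,6,7,7,7,8,9,9,10,12,13,14,15,17,17,18,19,23,29]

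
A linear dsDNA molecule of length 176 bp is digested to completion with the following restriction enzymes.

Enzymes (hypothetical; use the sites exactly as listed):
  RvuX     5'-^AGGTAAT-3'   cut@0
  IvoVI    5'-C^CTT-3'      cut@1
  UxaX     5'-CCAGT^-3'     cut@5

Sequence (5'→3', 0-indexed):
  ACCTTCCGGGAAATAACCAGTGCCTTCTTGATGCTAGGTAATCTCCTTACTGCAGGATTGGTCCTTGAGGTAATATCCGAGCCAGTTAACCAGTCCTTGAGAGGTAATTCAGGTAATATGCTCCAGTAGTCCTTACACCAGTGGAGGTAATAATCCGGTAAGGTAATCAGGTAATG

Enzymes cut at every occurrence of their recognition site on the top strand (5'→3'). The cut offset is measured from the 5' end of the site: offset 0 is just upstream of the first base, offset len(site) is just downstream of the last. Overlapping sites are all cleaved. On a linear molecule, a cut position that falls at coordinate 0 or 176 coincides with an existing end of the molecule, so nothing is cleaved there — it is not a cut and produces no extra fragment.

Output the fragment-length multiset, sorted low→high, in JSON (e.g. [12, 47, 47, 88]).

[1,2,2,2,4,4,6,8,8,8,9,10,11,12,16,17,18,19,19]

Site scan:
  RvuX (AGGTAAT, off=0): starts [35, 67, 101, 110, 144, 160, 168] → cuts [35, 67, 101, 110, 144, 160, 168]
  IvoVI (CCTT, off=1): starts [1, 22, 44, 62, 94, 130] → cuts [2, 23, 45, 63, 95, 131]
  UxaX (CCAGT, off=5): starts [16, 81, 89, 122, 137] → cuts [21, 86, 94, 127, 142]

Pooled cuts: [2, 21, 23, 35, 45, 63, 67, 86, 94, 95, 101, 110, 127, 131, 142, 144, 160, 168]

Fragments:
  [0,2): 2 bp
  [2,21): 19 bp
  [21,23): 2 bp
  [23,35): 12 bp
  [35,45): 10 bp
  [45,63): 18 bp
  [63,67): 4 bp
  [67,86): 19 bp
  [86,94): 8 bp
  [94,95): 1 bp
  [95,101): 6 bp
  [101,110): 9 bp
  [110,127): 17 bp
  [127,131): 4 bp
  [131,142): 11 bp
  [142,144): 2 bp
  [144,160): 16 bp
  [160,168): 8 bp
  [168,176): 8 bp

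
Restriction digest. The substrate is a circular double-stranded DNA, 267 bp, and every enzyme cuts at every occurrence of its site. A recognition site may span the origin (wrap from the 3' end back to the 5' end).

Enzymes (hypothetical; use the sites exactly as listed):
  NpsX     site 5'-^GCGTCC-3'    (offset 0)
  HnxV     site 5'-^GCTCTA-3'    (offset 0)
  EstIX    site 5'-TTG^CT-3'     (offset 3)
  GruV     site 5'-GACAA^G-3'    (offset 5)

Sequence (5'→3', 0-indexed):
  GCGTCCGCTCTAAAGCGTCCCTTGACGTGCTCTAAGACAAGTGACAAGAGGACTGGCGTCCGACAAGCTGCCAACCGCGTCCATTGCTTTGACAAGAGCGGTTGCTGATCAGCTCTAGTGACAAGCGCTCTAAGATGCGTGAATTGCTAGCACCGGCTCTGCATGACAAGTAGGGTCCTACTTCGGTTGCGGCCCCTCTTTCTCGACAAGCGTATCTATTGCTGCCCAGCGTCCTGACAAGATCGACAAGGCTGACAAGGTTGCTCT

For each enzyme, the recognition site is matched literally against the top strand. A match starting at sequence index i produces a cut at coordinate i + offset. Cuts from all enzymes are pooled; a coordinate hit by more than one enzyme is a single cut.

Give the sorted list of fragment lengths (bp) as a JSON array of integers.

Site scan:
  NpsX (GCGTCC, off=0): starts [0, 14, 55, 76, 228] → cuts [0, 14, 55, 76, 228]
  HnxV (GCTCTA, off=0): starts [6, 28, 111, 126] → cuts [6, 28, 111, 126]
  EstIX (TTGCT, off=3): starts [83, 101, 143, 218, 260] → cuts [86, 104, 146, 221, 263]
  GruV (GACAAG, off=5): starts [35, 42, 61, 90, 119, 164, 204, 235, 244, 253] → cuts [40, 47, 66, 95, 124, 169, 209, 240, 249, 258]

All cut coordinates (distinct, sorted): [0, 6, 14, 28, 40, 47, 55, 66, 76, 86, 95, 104, 111, 124, 126, 146, 169, 209, 221, 228, 240, 249, 258, 263]

Fragments:
  0→6: 6 bp
  6→14: 8 bp
  14→28: 14 bp
  28→40: 12 bp
  40→47: 7 bp
  47→55: 8 bp
  55→66: 11 bp
  66→76: 10 bp
  76→86: 10 bp
  86→95: 9 bp
  95→104: 9 bp
  104→111: 7 bp
  111→124: 13 bp
  124→126: 2 bp
  126→146: 20 bp
  146→169: 23 bp
  169→209: 40 bp
  209→221: 12 bp
  221→228: 7 bp
  228→240: 12 bp
  240→249: 9 bp
  249→258: 9 bp
  258→263: 5 bp
  263→0 (wrap): 267-263+0 = 4 bp

[2,4,5,6,7,7,7,8,8,9,9,9,9,10,10,11,12,12,12,13,14,20,23,40]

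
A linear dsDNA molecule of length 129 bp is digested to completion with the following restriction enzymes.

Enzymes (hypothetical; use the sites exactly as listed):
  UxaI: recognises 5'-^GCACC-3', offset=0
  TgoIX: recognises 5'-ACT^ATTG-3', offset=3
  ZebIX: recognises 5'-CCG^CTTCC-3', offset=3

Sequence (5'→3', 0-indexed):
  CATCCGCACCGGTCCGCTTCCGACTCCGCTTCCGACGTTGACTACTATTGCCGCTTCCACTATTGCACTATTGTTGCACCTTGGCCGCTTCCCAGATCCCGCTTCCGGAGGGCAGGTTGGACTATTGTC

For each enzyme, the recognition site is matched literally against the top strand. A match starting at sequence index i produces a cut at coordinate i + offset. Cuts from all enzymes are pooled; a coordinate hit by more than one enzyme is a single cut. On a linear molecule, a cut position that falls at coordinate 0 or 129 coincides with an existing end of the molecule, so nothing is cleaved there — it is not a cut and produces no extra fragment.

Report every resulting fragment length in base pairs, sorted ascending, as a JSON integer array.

Site scan:
  UxaI GCACC/0: at [5, 75] ⇒ [5, 75]
  TgoIX ACTATTG/3: at [43, 58, 66, 120] ⇒ [46, 61, 69, 123]
  ZebIX CCGCTTCC/3: at [13, 25, 50, 84, 98] ⇒ [16, 28, 53, 87, 101]

Pooled cuts: [5, 16, 28, 46, 53, 61, 69, 75, 87, 101, 123]

Fragment lengths:
  [0,5): 5 bp
  [5,16): 11 bp
  [16,28): 12 bp
  [28,46): 18 bp
  [46,53): 7 bp
  [53,61): 8 bp
  [61,69): 8 bp
  [69,75): 6 bp
  [75,87): 12 bp
  [87,101): 14 bp
  [101,123): 22 bp
  [123,129): 6 bp

[5,6,6,7,8,8,11,12,12,14,18,22]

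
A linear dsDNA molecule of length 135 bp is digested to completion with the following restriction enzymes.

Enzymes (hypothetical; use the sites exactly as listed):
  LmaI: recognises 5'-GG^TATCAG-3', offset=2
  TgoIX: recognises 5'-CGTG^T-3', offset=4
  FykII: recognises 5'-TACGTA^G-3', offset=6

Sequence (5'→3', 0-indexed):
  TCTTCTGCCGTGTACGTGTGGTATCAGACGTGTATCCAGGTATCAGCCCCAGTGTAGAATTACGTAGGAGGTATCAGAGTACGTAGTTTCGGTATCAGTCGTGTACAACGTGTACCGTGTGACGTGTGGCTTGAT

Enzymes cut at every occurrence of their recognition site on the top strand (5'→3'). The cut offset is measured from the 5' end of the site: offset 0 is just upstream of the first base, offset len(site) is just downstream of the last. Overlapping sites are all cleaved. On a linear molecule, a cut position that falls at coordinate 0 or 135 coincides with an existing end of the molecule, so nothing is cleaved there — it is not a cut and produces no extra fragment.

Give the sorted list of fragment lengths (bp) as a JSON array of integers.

[3,5,6,7,7,7,8,9,9,11,11,12,14,26]

Per-enzyme occurrences:
  LmaI (GGTATCAG, off=2): starts [19, 38, 69, 90] → cuts [21, 40, 71, 92]
  TgoIX (CGTGT, off=4): starts [8, 14, 28, 99, 108, 115, 122] → cuts [12, 18, 32, 103, 112, 119, 126]
  FykII (TACGTAG, off=6): starts [60, 79] → cuts [66, 85]

Pooled cuts: [12, 18, 21, 32, 40, 66, 71, 85, 92, 103, 112, 119, 126]

Fragment lengths:
  [0,12): 12 bp
  [12,18): 6 bp
  [18,21): 3 bp
  [21,32): 11 bp
  [32,40): 8 bp
  [40,66): 26 bp
  [66,71): 5 bp
  [71,85): 14 bp
  [85,92): 7 bp
  [92,103): 11 bp
  [103,112): 9 bp
  [112,119): 7 bp
  [119,126): 7 bp
  [126,135): 9 bp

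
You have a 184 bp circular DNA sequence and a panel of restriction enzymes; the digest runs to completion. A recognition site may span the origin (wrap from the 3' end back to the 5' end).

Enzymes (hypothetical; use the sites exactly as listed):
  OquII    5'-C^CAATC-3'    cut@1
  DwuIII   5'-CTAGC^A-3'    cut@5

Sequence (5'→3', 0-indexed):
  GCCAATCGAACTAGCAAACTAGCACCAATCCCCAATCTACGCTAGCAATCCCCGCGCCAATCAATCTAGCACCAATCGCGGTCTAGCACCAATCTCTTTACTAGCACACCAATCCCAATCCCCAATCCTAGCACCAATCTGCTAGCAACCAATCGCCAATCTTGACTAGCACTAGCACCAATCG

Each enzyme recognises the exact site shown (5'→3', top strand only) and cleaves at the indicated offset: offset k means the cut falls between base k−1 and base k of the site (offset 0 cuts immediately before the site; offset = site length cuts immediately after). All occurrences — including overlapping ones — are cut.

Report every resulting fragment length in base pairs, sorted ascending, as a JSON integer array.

[2,2,2,2,2,3,4,6,6,7,7,7,8,8,10,11,12,13,13,14,14,15,16]

Scan for sites:
  OquII (CCAATC, off=1): starts [1, 24, 31, 56, 71, 88, 108, 114, 121, 133, 148, 155, 177] → cuts [2, 25, 32, 57, 72, 89, 109, 115, 122, 134, 149, 156, 178]
  DwuIII (CTAGCA, off=5): starts [10, 18, 41, 65, 82, 100, 127, 141, 165, 171] → cuts [15, 23, 46, 70, 87, 105, 132, 146, 170, 176]

Pooled cuts: [2, 15, 23, 25, 32, 46, 57, 70, 72, 87, 89, 105, 109, 115, 122, 132, 134, 146, 149, 156, 170, 176, 178]

Fragments:
  2→15: 13 bp
  15→23: 8 bp
  23→25: 2 bp
  25→32: 7 bp
  32→46: 14 bp
  46→57: 11 bp
  57→70: 13 bp
  70→72: 2 bp
  72→87: 15 bp
  87→89: 2 bp
  89→105: 16 bp
  105→109: 4 bp
  109→115: 6 bp
  115→122: 7 bp
  122→132: 10 bp
  132→134: 2 bp
  134→146: 12 bp
  146→149: 3 bp
  149→156: 7 bp
  156→170: 14 bp
  170→176: 6 bp
  176→178: 2 bp
  178→2 (wrap): 184-178+2 = 8 bp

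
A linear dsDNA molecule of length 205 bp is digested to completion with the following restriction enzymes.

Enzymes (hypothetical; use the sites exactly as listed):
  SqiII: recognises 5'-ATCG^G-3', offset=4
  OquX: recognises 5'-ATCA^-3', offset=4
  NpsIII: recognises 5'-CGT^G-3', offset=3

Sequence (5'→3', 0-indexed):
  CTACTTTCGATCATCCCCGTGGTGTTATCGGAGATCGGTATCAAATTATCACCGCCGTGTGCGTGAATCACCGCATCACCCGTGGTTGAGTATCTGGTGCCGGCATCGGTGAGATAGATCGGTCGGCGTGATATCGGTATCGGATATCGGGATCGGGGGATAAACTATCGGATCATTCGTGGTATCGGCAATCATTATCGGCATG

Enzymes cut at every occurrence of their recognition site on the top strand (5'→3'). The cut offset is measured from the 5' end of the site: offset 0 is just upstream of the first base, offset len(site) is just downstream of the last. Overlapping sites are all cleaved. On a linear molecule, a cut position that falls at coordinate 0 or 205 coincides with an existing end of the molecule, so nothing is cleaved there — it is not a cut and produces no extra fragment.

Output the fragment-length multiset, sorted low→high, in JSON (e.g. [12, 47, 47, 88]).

[5,5,5,5,6,6,6,6,6,6,7,7,7,7,7,7,7,8,8,8,10,13,13,15,25]

Per-enzyme occurrences:
  SqiII (ATCGG, off=4): starts [26, 33, 104, 117, 132, 138, 145, 151, 166, 183, 196] → cuts [30, 37, 108, 121, 136, 142, 149, 155, 170, 187, 200]
  OquX (ATCA, off=4): starts [9, 39, 47, 66, 74, 171, 190] → cuts [13, 43, 51, 70, 78, 175, 194]
  NpsIII (CGTG, off=3): starts [17, 55, 61, 80, 126, 177] → cuts [20, 58, 64, 83, 129, 180]

Pooled cuts: [13, 20, 30, 37, 43, 51, 58, 64, 70, 78, 83, 108, 121, 129, 136, 142, 149, 155, 170, 175, 180, 187, 194, 200]

Fragment lengths:
  [0,13): 13 bp
  [13,20): 7 bp
  [20,30): 10 bp
  [30,37): 7 bp
  [37,43): 6 bp
  [43,51): 8 bp
  [51,58): 7 bp
  [58,64): 6 bp
  [64,70): 6 bp
  [70,78): 8 bp
  [78,83): 5 bp
  [83,108): 25 bp
  [108,121): 13 bp
  [121,129): 8 bp
  [129,136): 7 bp
  [136,142): 6 bp
  [142,149): 7 bp
  [149,155): 6 bp
  [155,170): 15 bp
  [170,175): 5 bp
  [175,180): 5 bp
  [180,187): 7 bp
  [187,194): 7 bp
  [194,200): 6 bp
  [200,205): 5 bp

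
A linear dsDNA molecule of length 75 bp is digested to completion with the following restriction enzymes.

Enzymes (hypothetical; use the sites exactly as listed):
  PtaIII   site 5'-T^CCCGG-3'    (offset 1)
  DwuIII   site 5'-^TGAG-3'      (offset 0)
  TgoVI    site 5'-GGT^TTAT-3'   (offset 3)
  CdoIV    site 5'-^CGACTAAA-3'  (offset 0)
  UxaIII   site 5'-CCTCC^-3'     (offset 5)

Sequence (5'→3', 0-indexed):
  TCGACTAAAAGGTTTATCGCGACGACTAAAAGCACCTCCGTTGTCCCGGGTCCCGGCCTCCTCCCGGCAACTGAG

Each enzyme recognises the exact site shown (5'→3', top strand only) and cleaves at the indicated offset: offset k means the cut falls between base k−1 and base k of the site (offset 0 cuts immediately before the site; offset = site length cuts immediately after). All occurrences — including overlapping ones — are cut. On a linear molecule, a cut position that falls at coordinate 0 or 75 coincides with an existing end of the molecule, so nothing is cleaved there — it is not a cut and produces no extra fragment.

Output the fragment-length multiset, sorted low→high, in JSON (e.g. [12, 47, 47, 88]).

[1,1,2,4,5,7,7,9,10,12,17]

Scan for sites:
  PtaIII (TCCCGG, off=1): starts [43, 50, 61] → cuts [44, 51, 62]
  DwuIII (TGAG, off=0): starts [71] → cuts [71]
  TgoVI (GGTTTAT, off=3): starts [10] → cuts [13]
  CdoIV (CGACTAAA, off=0): starts [1, 22] → cuts [1, 22]
  UxaIII (CCTCC, off=5): starts [34, 56, 59] → cuts [39, 61, 64]

Pooled cuts: [1, 13, 22, 39, 44, 51, 61, 62, 64, 71]

Fragment lengths:
  [0,1): 1 bp
  [1,13): 12 bp
  [13,22): 9 bp
  [22,39): 17 bp
  [39,44): 5 bp
  [44,51): 7 bp
  [51,61): 10 bp
  [61,62): 1 bp
  [62,64): 2 bp
  [64,71): 7 bp
  [71,75): 4 bp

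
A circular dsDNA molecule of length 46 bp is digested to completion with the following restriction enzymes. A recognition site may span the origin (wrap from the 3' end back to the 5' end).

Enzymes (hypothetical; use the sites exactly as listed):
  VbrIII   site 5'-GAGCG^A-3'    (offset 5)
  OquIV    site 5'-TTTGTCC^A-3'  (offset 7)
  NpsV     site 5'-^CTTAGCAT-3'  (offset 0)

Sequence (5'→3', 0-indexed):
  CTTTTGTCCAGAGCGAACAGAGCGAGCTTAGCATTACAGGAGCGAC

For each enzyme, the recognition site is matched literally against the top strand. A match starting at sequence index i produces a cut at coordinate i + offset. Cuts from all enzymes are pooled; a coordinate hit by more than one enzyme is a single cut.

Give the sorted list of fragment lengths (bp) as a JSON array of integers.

Site scan:
  VbrIII (GAGCGA, off=5): starts [10, 19, 39] → cuts [15, 24, 44]
  OquIV (TTTGTCCA, off=7): starts [2] → cuts [9]
  NpsV (CTTAGCAT, off=0): starts [26] → cuts [26]

All cut coordinates (distinct, sorted): [9, 15, 24, 26, 44]

Fragments:
  9→15: 6 bp
  15→24: 9 bp
  24→26: 2 bp
  26→44: 18 bp
  44→9 (wrap): 46-44+9 = 11 bp

[2,6,9,11,18]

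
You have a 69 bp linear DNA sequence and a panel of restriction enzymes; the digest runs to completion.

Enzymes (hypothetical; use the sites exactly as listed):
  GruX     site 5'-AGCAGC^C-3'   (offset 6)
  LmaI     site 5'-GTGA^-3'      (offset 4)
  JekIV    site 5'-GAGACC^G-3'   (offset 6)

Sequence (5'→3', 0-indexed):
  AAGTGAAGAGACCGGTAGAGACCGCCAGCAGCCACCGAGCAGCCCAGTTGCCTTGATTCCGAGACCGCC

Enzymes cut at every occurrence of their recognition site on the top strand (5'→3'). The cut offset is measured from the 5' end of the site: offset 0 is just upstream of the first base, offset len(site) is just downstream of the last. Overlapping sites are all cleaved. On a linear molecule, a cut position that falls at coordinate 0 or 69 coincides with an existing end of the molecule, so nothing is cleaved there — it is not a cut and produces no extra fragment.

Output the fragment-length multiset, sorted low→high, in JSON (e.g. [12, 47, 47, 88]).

[3,6,7,9,10,11,23]

Site scan:
  GruX (AGCAGCC, off=6): starts [26, 37] → cuts [32, 43]
  LmaI (GTGA, off=4): starts [2] → cuts [6]
  JekIV (GAGACCG, off=6): starts [7, 17, 60] → cuts [13, 23, 66]

All cut coordinates (distinct, sorted): [6, 13, 23, 32, 43, 66]

Fragment lengths:
  [0,6): 6 bp
  [6,13): 7 bp
  [13,23): 10 bp
  [23,32): 9 bp
  [32,43): 11 bp
  [43,66): 23 bp
  [66,69): 3 bp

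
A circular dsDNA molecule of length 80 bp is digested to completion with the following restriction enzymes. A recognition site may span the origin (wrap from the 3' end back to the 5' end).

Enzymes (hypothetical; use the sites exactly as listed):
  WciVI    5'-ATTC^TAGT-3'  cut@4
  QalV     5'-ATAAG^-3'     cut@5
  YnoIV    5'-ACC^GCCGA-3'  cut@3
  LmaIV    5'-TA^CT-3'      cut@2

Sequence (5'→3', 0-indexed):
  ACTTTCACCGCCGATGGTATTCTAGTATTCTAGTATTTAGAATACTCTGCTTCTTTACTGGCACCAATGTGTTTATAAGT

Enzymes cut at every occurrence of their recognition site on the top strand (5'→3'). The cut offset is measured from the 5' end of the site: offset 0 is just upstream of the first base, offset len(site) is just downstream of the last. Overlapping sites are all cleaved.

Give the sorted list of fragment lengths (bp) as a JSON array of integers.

[2,8,8,13,13,14,22]

Per-enzyme occurrences:
  WciVI (ATTCTAGT, off=4): starts [18, 26] → cuts [22, 30]
  QalV (ATAAG, off=5): starts [74] → cuts [79]
  YnoIV (ACCGCCGA, off=3): starts [6] → cuts [9]
  LmaIV (TACT, off=2): starts [42, 55, 79] → cuts [1, 44, 57]

All cut coordinates (distinct, sorted): [1, 9, 22, 30, 44, 57, 79]

Fragment lengths:
  1→9: 8 bp
  9→22: 13 bp
  22→30: 8 bp
  30→44: 14 bp
  44→57: 13 bp
  57→79: 22 bp
  79→1 (wrap): 80-79+1 = 2 bp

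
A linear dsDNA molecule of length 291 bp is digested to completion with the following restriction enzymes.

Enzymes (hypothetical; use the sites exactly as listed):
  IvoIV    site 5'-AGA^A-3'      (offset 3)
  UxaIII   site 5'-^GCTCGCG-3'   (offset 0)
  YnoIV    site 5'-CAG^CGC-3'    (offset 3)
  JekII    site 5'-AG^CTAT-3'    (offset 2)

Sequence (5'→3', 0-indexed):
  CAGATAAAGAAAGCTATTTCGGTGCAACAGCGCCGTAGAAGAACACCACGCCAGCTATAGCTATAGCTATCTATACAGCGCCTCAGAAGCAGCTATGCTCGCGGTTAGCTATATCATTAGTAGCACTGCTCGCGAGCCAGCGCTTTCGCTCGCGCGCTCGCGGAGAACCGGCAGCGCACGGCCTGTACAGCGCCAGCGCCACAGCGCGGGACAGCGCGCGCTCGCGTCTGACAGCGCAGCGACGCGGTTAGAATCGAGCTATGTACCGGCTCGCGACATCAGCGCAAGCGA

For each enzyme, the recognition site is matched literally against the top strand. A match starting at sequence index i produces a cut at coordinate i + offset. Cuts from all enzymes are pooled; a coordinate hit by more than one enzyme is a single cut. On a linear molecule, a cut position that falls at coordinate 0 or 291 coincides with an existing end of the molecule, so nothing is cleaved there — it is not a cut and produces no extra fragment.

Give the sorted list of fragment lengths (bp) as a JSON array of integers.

[3,3,4,5,5,6,6,6,6,7,8,8,8,9,9,9,10,10,10,11,12,12,12,13,14,15,16,17,18,19]

Scan for sites:
  IvoIV (AGAA, off=3): starts [7, 36, 39, 84, 163, 249] → cuts [10, 39, 42, 87, 166, 252]
  UxaIII (GCTCGCG, off=0): starts [96, 127, 147, 155, 219, 268] → cuts [96, 127, 147, 155, 219, 268]
  YnoIV (CAGCGC, off=3): starts [27, 75, 137, 171, 187, 193, 201, 211, 231, 279] → cuts [30, 78, 140, 174, 190, 196, 204, 214, 234, 282]
  JekII (AGCTAT, off=2): starts [11, 52, 58, 64, 90, 106, 256] → cuts [13, 54, 60, 66, 92, 108, 258]

All cut coordinates (distinct, sorted): [10, 13, 30, 39, 42, 54, 60, 66, 78, 87, 92, 96, 108, 127, 140, 147, 155, 166, 174, 190, 196, 204, 214, 219, 234, 252, 258, 268, 282]

Fragments:
  [0,10): 10 bp
  [10,13): 3 bp
  [13,30): 17 bp
  [30,39): 9 bp
  [39,42): 3 bp
  [42,54): 12 bp
  [54,60): 6 bp
  [60,66): 6 bp
  [66,78): 12 bp
  [78,87): 9 bp
  [87,92): 5 bp
  [92,96): 4 bp
  [96,108): 12 bp
  [108,127): 19 bp
  [127,140): 13 bp
  [140,147): 7 bp
  [147,155): 8 bp
  [155,166): 11 bp
  [166,174): 8 bp
  [174,190): 16 bp
  [190,196): 6 bp
  [196,204): 8 bp
  [204,214): 10 bp
  [214,219): 5 bp
  [219,234): 15 bp
  [234,252): 18 bp
  [252,258): 6 bp
  [258,268): 10 bp
  [268,282): 14 bp
  [282,291): 9 bp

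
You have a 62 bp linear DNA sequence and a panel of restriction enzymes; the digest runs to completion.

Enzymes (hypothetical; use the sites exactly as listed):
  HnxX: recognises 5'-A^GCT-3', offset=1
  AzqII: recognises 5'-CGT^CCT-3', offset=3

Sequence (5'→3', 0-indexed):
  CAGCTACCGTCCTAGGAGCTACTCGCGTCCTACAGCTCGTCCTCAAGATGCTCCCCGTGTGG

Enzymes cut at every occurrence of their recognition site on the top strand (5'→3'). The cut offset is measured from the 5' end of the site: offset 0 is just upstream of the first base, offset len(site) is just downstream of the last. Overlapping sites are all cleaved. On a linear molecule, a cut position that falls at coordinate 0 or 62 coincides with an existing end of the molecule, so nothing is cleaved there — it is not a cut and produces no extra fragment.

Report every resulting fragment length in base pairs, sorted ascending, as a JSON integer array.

Site scan:
  HnxX (AGCT, off=1): starts [1, 16, 33] → cuts [2, 17, 34]
  AzqII (CGTCCT, off=3): starts [7, 25, 37] → cuts [10, 28, 40]

All cut coordinates (distinct, sorted): [2, 10, 17, 28, 34, 40]

Fragment lengths:
  [0,2): 2 bp
  [2,10): 8 bp
  [10,17): 7 bp
  [17,28): 11 bp
  [28,34): 6 bp
  [34,40): 6 bp
  [40,62): 22 bp

[2,6,6,7,8,11,22]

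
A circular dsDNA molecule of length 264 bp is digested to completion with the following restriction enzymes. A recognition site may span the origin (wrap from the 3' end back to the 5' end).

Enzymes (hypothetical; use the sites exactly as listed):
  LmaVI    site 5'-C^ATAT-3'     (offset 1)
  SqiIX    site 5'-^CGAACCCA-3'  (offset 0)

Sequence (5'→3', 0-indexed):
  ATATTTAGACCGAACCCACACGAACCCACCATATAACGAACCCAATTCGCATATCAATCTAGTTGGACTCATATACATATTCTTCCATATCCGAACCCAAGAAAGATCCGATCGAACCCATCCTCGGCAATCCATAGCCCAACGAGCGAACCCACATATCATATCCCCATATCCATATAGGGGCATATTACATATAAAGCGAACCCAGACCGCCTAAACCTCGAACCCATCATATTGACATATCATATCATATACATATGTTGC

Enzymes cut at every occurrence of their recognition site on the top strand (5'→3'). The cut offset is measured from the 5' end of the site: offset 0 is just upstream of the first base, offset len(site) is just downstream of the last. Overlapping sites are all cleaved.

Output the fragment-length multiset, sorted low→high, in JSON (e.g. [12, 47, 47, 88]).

[5,5,5,5,6,6,6,6,7,8,8,8,9,9,10,10,10,10,10,10,14,20,21,22,34]

Per-enzyme occurrences:
  LmaVI (CATAT, off=1): starts [29, 49, 69, 75, 85, 154, 159, 167, 173, 183, 190, 230, 238, 243, 248, 254, 263] → cuts [0, 30, 50, 70, 76, 86, 155, 160, 168, 174, 184, 191, 231, 239, 244, 249, 255]
  SqiIX (CGAACCCA, off=0): starts [10, 20, 36, 91, 112, 146, 199, 221] → cuts [10, 20, 36, 91, 112, 146, 199, 221]

Pooled cuts: [0, 10, 20, 30, 36, 50, 70, 76, 86, 91, 112, 146, 155, 160, 168, 174, 184, 191, 199, 221, 231, 239, 244, 249, 255]

Fragments:
  0→10: 10 bp
  10→20: 10 bp
  20→30: 10 bp
  30→36: 6 bp
  36→50: 14 bp
  50→70: 20 bp
  70→76: 6 bp
  76→86: 10 bp
  86→91: 5 bp
  91→112: 21 bp
  112→146: 34 bp
  146→155: 9 bp
  155→160: 5 bp
  160→168: 8 bp
  168→174: 6 bp
  174→184: 10 bp
  184→191: 7 bp
  191→199: 8 bp
  199→221: 22 bp
  221→231: 10 bp
  231→239: 8 bp
  239→244: 5 bp
  244→249: 5 bp
  249→255: 6 bp
  255→0 (wrap): 264-255+0 = 9 bp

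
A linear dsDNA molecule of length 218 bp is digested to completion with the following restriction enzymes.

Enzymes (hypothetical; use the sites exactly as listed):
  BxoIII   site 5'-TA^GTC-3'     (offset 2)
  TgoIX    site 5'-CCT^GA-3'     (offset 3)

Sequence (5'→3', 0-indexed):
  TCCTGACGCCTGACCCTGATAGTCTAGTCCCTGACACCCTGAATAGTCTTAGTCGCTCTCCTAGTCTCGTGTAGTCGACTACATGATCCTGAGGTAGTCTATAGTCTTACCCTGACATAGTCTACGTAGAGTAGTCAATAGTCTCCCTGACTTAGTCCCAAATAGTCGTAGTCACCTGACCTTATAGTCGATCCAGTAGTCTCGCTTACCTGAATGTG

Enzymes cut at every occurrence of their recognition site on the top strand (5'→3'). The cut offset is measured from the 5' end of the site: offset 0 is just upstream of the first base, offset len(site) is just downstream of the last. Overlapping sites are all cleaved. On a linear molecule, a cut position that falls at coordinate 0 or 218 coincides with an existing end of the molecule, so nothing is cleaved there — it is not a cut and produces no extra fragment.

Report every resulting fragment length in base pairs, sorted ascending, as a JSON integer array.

[4,4,5,5,6,6,6,6,6,6,6,7,7,7,7,7,8,8,9,10,10,10,12,12,13,14,17]

Scan for sites:
  BxoIII (TAGTC, off=2): starts [19, 24, 43, 49, 61, 71, 94, 101, 117, 131, 138, 152, 162, 168, 184, 196] → cuts [21, 26, 45, 51, 63, 73, 96, 103, 119, 133, 140, 154, 164, 170, 186, 198]
  TgoIX (CCTGA, off=3): starts [1, 8, 14, 29, 37, 87, 110, 145, 174, 208] → cuts [4, 11, 17, 32, 40, 90, 113, 148, 177, 211]

Pooled cuts: [4, 11, 17, 21, 26, 32, 40, 45, 51, 63, 73, 90, 96, 103, 113, 119, 133, 140, 148, 154, 164, 170, 177, 186, 198, 211]

Fragments:
  [0,4): 4 bp
  [4,11): 7 bp
  [11,17): 6 bp
  [17,21): 4 bp
  [21,26): 5 bp
  [26,32): 6 bp
  [32,40): 8 bp
  [40,45): 5 bp
  [45,51): 6 bp
  [51,63): 12 bp
  [63,73): 10 bp
  [73,90): 17 bp
  [90,96): 6 bp
  [96,103): 7 bp
  [103,113): 10 bp
  [113,119): 6 bp
  [119,133): 14 bp
  [133,140): 7 bp
  [140,148): 8 bp
  [148,154): 6 bp
  [154,164): 10 bp
  [164,170): 6 bp
  [170,177): 7 bp
  [177,186): 9 bp
  [186,198): 12 bp
  [198,211): 13 bp
  [211,218): 7 bp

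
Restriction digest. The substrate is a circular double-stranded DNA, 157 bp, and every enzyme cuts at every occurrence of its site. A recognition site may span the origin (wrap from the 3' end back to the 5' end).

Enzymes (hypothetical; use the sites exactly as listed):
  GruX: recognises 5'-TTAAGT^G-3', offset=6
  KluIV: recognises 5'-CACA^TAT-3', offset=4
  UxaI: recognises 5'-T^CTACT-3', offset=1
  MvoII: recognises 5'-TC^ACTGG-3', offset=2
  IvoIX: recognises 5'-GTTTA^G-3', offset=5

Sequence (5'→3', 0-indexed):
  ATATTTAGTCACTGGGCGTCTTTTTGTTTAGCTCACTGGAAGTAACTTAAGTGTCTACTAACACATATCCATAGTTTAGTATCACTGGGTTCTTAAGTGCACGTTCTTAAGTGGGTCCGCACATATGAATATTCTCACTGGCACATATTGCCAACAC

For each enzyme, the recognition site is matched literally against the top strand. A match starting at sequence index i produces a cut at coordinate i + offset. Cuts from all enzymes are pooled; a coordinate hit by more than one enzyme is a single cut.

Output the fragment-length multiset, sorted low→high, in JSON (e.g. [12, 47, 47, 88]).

Per-enzyme occurrences:
  GruX (TTAAGTG, off=6): starts [46, 92, 106] → cuts [52, 98, 112]
  KluIV (CACATAT, off=4): starts [61, 119, 141, 154] → cuts [1, 65, 123, 145]
  UxaI (TCTACT, off=1): starts [53] → cuts [54]
  MvoII (TCACTGG, off=2): starts [8, 32, 81, 134] → cuts [10, 34, 83, 136]
  IvoIX (GTTTAG, off=5): starts [25, 73] → cuts [30, 78]

All cut coordinates (distinct, sorted): [1, 10, 30, 34, 52, 54, 65, 78, 83, 98, 112, 123, 136, 145]

Fragments:
  1→10: 9 bp
  10→30: 20 bp
  30→34: 4 bp
  34→52: 18 bp
  52→54: 2 bp
  54→65: 11 bp
  65→78: 13 bp
  78→83: 5 bp
  83→98: 15 bp
  98→112: 14 bp
  112→123: 11 bp
  123→136: 13 bp
  136→145: 9 bp
  145→1 (wrap): 157-145+1 = 13 bp

[2,4,5,9,9,11,11,13,13,13,14,15,18,20]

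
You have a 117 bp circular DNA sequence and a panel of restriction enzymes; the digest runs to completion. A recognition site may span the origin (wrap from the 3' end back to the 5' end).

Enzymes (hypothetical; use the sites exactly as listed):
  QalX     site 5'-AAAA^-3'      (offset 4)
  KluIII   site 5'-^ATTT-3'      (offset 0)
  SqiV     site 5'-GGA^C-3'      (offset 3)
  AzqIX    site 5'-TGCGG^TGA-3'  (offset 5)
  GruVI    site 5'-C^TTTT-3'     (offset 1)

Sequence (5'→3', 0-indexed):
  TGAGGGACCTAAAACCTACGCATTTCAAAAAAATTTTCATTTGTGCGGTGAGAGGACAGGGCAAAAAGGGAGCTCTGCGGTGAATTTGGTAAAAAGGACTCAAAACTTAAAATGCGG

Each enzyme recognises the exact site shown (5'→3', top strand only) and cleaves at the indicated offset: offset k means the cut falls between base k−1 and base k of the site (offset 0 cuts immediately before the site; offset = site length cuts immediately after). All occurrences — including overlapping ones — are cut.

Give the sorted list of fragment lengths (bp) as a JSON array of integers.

[1,1,1,1,1,3,3,5,5,7,7,7,7,7,8,9,10,10,11,13]

Site scan:
  QalX AAAA/4: at [10, 26, 27, 28, 29, 62, 63, 90, 91, 101, 108] ⇒ [14, 30, 31, 32, 33, 66, 67, 94, 95, 105, 112]
  KluIII ATTT/0: at [21, 32, 38, 83] ⇒ [21, 32, 38, 83]
  SqiV GGAC/3: at [4, 53, 95] ⇒ [7, 56, 98]
  AzqIX TGCGGTGA/5: at [43, 75, 112] ⇒ [0, 48, 80]
  GruVI (CTTTT, off=1): no sites

All cut coordinates (distinct, sorted): [0, 7, 14, 21, 30, 31, 32, 33, 38, 48, 56, 66, 67, 80, 83, 94, 95, 98, 105, 112]

Fragment lengths:
  0→7: 7 bp
  7→14: 7 bp
  14→21: 7 bp
  21→30: 9 bp
  30→31: 1 bp
  31→32: 1 bp
  32→33: 1 bp
  33→38: 5 bp
  38→48: 10 bp
  48→56: 8 bp
  56→66: 10 bp
  66→67: 1 bp
  67→80: 13 bp
  80→83: 3 bp
  83→94: 11 bp
  94→95: 1 bp
  95→98: 3 bp
  98→105: 7 bp
  105→112: 7 bp
  112→0 (wrap): 117-112+0 = 5 bp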